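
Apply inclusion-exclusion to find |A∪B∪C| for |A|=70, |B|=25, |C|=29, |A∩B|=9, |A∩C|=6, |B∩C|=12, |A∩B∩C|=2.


|A∪B∪C| = |A|+|B|+|C| - |A∩B|-|A∩C|-|B∩C| + |A∩B∩C|
= 70+25+29 - 9-6-12 + 2
= 124 - 27 + 2
= 99

|A ∪ B ∪ C| = 99


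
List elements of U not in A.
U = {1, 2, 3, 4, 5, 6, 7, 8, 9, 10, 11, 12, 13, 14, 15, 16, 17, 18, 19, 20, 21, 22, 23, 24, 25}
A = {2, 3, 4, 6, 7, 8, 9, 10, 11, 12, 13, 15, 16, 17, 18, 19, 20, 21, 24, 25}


Aᶜ = U \ A = elements in U but not in A
U = {1, 2, 3, 4, 5, 6, 7, 8, 9, 10, 11, 12, 13, 14, 15, 16, 17, 18, 19, 20, 21, 22, 23, 24, 25}
A = {2, 3, 4, 6, 7, 8, 9, 10, 11, 12, 13, 15, 16, 17, 18, 19, 20, 21, 24, 25}
Aᶜ = {1, 5, 14, 22, 23}

Aᶜ = {1, 5, 14, 22, 23}


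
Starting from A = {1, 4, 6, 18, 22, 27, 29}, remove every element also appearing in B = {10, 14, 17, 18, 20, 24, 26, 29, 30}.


A \ B = elements in A but not in B
A = {1, 4, 6, 18, 22, 27, 29}
B = {10, 14, 17, 18, 20, 24, 26, 29, 30}
Remove from A any elements in B
A \ B = {1, 4, 6, 22, 27}

A \ B = {1, 4, 6, 22, 27}


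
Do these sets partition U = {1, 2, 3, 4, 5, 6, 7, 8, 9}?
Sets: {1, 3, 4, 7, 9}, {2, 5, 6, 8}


A partition requires: (1) non-empty parts, (2) pairwise disjoint, (3) union = U
Parts: {1, 3, 4, 7, 9}, {2, 5, 6, 8}
Union of parts: {1, 2, 3, 4, 5, 6, 7, 8, 9}
U = {1, 2, 3, 4, 5, 6, 7, 8, 9}
All non-empty? True
Pairwise disjoint? True
Covers U? True

Yes, valid partition


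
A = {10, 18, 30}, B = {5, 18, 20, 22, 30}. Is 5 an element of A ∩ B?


A = {10, 18, 30}, B = {5, 18, 20, 22, 30}
A ∩ B = elements in both A and B
A ∩ B = {18, 30}
Checking if 5 ∈ A ∩ B
5 is not in A ∩ B → False

5 ∉ A ∩ B


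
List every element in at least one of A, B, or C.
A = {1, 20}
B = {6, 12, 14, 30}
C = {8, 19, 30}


A ∪ B = {1, 6, 12, 14, 20, 30}
(A ∪ B) ∪ C = {1, 6, 8, 12, 14, 19, 20, 30}

A ∪ B ∪ C = {1, 6, 8, 12, 14, 19, 20, 30}


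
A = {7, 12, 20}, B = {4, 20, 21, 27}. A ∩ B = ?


A ∩ B = elements in both A and B
A = {7, 12, 20}
B = {4, 20, 21, 27}
A ∩ B = {20}

A ∩ B = {20}


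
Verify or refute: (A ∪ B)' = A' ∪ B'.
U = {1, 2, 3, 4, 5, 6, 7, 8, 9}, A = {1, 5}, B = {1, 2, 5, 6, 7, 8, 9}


LHS: A ∪ B = {1, 2, 5, 6, 7, 8, 9}
(A ∪ B)' = U \ (A ∪ B) = {3, 4}
A' = {2, 3, 4, 6, 7, 8, 9}, B' = {3, 4}
Claimed RHS: A' ∪ B' = {2, 3, 4, 6, 7, 8, 9}
Identity is INVALID: LHS = {3, 4} but the RHS claimed here equals {2, 3, 4, 6, 7, 8, 9}. The correct form is (A ∪ B)' = A' ∩ B'.

Identity is invalid: (A ∪ B)' = {3, 4} but A' ∪ B' = {2, 3, 4, 6, 7, 8, 9}. The correct De Morgan law is (A ∪ B)' = A' ∩ B'.


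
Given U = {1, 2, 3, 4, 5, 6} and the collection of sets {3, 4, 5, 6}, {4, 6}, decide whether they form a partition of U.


A partition requires: (1) non-empty parts, (2) pairwise disjoint, (3) union = U
Parts: {3, 4, 5, 6}, {4, 6}
Union of parts: {3, 4, 5, 6}
U = {1, 2, 3, 4, 5, 6}
All non-empty? True
Pairwise disjoint? False
Covers U? False

No, not a valid partition


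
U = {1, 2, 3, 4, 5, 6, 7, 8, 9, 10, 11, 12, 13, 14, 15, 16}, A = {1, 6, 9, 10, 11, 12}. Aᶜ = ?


Aᶜ = U \ A = elements in U but not in A
U = {1, 2, 3, 4, 5, 6, 7, 8, 9, 10, 11, 12, 13, 14, 15, 16}
A = {1, 6, 9, 10, 11, 12}
Aᶜ = {2, 3, 4, 5, 7, 8, 13, 14, 15, 16}

Aᶜ = {2, 3, 4, 5, 7, 8, 13, 14, 15, 16}


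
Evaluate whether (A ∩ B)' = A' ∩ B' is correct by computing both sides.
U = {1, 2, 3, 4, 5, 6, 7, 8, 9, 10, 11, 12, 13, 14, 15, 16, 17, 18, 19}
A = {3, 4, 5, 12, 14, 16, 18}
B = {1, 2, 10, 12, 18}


LHS: A ∩ B = {12, 18}
(A ∩ B)' = U \ (A ∩ B) = {1, 2, 3, 4, 5, 6, 7, 8, 9, 10, 11, 13, 14, 15, 16, 17, 19}
A' = {1, 2, 6, 7, 8, 9, 10, 11, 13, 15, 17, 19}, B' = {3, 4, 5, 6, 7, 8, 9, 11, 13, 14, 15, 16, 17, 19}
Claimed RHS: A' ∩ B' = {6, 7, 8, 9, 11, 13, 15, 17, 19}
Identity is INVALID: LHS = {1, 2, 3, 4, 5, 6, 7, 8, 9, 10, 11, 13, 14, 15, 16, 17, 19} but the RHS claimed here equals {6, 7, 8, 9, 11, 13, 15, 17, 19}. The correct form is (A ∩ B)' = A' ∪ B'.

Identity is invalid: (A ∩ B)' = {1, 2, 3, 4, 5, 6, 7, 8, 9, 10, 11, 13, 14, 15, 16, 17, 19} but A' ∩ B' = {6, 7, 8, 9, 11, 13, 15, 17, 19}. The correct De Morgan law is (A ∩ B)' = A' ∪ B'.


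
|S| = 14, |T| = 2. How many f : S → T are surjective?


n = |S| = 14, k = |T| = 2. Surjections via inclusion-exclusion:
S(n,k) = Σ(-1)^i × C(k,i) × (k-i)^n, i=0 to k
i=0: (-1)^0×C(2,0)×2^14 = 16384
i=1: (-1)^1×C(2,1)×1^14 = -2
i=2: (-1)^2×C(2,2)×0^14 = 0
Total = 16382

Number of surjections = 16382


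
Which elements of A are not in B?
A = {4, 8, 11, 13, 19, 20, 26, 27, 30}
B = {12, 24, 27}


A \ B = elements in A but not in B
A = {4, 8, 11, 13, 19, 20, 26, 27, 30}
B = {12, 24, 27}
Remove from A any elements in B
A \ B = {4, 8, 11, 13, 19, 20, 26, 30}

A \ B = {4, 8, 11, 13, 19, 20, 26, 30}


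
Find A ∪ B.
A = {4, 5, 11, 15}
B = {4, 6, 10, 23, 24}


A ∪ B = all elements in A or B (or both)
A = {4, 5, 11, 15}
B = {4, 6, 10, 23, 24}
A ∪ B = {4, 5, 6, 10, 11, 15, 23, 24}

A ∪ B = {4, 5, 6, 10, 11, 15, 23, 24}


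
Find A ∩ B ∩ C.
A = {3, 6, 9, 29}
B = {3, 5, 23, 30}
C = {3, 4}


A ∩ B = {3}
(A ∩ B) ∩ C = {3}

A ∩ B ∩ C = {3}


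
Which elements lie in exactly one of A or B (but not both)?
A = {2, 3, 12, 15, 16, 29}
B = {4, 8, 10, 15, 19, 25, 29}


A △ B = (A \ B) ∪ (B \ A) = elements in exactly one of A or B
A \ B = {2, 3, 12, 16}
B \ A = {4, 8, 10, 19, 25}
A △ B = {2, 3, 4, 8, 10, 12, 16, 19, 25}

A △ B = {2, 3, 4, 8, 10, 12, 16, 19, 25}


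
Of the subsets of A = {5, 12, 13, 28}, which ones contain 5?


A subset of A contains 5 iff the remaining 3 elements form any subset of A \ {5}.
Count: 2^(n-1) = 2^3 = 8
Subsets containing 5: {5}, {5, 12}, {5, 13}, {5, 28}, {5, 12, 13}, {5, 12, 28}, {5, 13, 28}, {5, 12, 13, 28}

Subsets containing 5 (8 total): {5}, {5, 12}, {5, 13}, {5, 28}, {5, 12, 13}, {5, 12, 28}, {5, 13, 28}, {5, 12, 13, 28}


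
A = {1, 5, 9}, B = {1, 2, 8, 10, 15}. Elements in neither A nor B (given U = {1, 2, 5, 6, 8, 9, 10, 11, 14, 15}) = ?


A = {1, 5, 9}
B = {1, 2, 8, 10, 15}
Region: in neither A nor B (given U = {1, 2, 5, 6, 8, 9, 10, 11, 14, 15})
Elements: {6, 11, 14}

Elements in neither A nor B (given U = {1, 2, 5, 6, 8, 9, 10, 11, 14, 15}): {6, 11, 14}


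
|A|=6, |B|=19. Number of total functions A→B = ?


Each of |A| = 6 inputs maps to any of |B| = 19 outputs.
# functions = |B|^|A| = 19^6
= 47045881

Number of functions = 47045881


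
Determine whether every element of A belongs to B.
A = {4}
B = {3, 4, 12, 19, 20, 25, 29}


A ⊆ B means every element of A is in B.
All elements of A are in B.
So A ⊆ B.

Yes, A ⊆ B


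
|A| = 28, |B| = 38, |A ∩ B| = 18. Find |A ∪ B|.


|A ∪ B| = |A| + |B| - |A ∩ B|
= 28 + 38 - 18
= 48

|A ∪ B| = 48


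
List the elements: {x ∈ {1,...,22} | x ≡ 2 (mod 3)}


Checking each candidate:
Condition: x in {1,...,22} with x ≡ 2 (mod 3)
Result = {2, 5, 8, 11, 14, 17, 20}

{2, 5, 8, 11, 14, 17, 20}


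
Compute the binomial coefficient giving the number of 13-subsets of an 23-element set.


C(n,k) = n! / (k!(n-k)!)
C(23,13) = 23! / (13!10!)
= 1144066

C(23,13) = 1144066


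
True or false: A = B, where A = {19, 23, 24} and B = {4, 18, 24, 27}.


Two sets are equal iff they have exactly the same elements.
A = {19, 23, 24}
B = {4, 18, 24, 27}
Differences: {4, 18, 19, 23, 27}
A ≠ B

No, A ≠ B


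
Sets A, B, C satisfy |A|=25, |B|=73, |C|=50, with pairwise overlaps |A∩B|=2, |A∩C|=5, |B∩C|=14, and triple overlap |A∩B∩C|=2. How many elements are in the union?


|A∪B∪C| = |A|+|B|+|C| - |A∩B|-|A∩C|-|B∩C| + |A∩B∩C|
= 25+73+50 - 2-5-14 + 2
= 148 - 21 + 2
= 129

|A ∪ B ∪ C| = 129


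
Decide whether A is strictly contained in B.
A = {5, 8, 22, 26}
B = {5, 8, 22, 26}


A ⊂ B requires: A ⊆ B AND A ≠ B.
A ⊆ B? Yes
A = B? Yes
A = B, so A is not a PROPER subset.

No, A is not a proper subset of B


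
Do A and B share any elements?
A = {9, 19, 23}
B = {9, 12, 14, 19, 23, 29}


Disjoint means A ∩ B = ∅.
A ∩ B = {9, 19, 23}
A ∩ B ≠ ∅, so A and B are NOT disjoint.

Yes — A and B share the element(s) of A ∩ B = {9, 19, 23}, so they are not disjoint


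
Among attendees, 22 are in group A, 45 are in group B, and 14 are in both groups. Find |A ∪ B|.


|A ∪ B| = |A| + |B| - |A ∩ B|
= 22 + 45 - 14
= 53

|A ∪ B| = 53


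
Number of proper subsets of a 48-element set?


Total subsets = 2^n = 2^48 = 281474976710656
Proper subsets exclude the set itself: 2^n - 1
= 281474976710656 - 1
= 281474976710655

Number of proper subsets = 281474976710655


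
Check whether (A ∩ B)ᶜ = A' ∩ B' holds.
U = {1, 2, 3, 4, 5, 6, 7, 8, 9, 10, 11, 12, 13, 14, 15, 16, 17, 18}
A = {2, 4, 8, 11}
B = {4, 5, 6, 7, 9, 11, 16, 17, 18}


LHS: A ∩ B = {4, 11}
(A ∩ B)' = U \ (A ∩ B) = {1, 2, 3, 5, 6, 7, 8, 9, 10, 12, 13, 14, 15, 16, 17, 18}
A' = {1, 3, 5, 6, 7, 9, 10, 12, 13, 14, 15, 16, 17, 18}, B' = {1, 2, 3, 8, 10, 12, 13, 14, 15}
Claimed RHS: A' ∩ B' = {1, 3, 10, 12, 13, 14, 15}
Identity is INVALID: LHS = {1, 2, 3, 5, 6, 7, 8, 9, 10, 12, 13, 14, 15, 16, 17, 18} but the RHS claimed here equals {1, 3, 10, 12, 13, 14, 15}. The correct form is (A ∩ B)' = A' ∪ B'.

Identity is invalid: (A ∩ B)' = {1, 2, 3, 5, 6, 7, 8, 9, 10, 12, 13, 14, 15, 16, 17, 18} but A' ∩ B' = {1, 3, 10, 12, 13, 14, 15}. The correct De Morgan law is (A ∩ B)' = A' ∪ B'.


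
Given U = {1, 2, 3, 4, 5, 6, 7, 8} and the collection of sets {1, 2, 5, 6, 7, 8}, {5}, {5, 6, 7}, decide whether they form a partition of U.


A partition requires: (1) non-empty parts, (2) pairwise disjoint, (3) union = U
Parts: {1, 2, 5, 6, 7, 8}, {5}, {5, 6, 7}
Union of parts: {1, 2, 5, 6, 7, 8}
U = {1, 2, 3, 4, 5, 6, 7, 8}
All non-empty? True
Pairwise disjoint? False
Covers U? False

No, not a valid partition


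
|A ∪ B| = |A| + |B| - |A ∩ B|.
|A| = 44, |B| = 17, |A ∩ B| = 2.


|A ∪ B| = |A| + |B| - |A ∩ B|
= 44 + 17 - 2
= 59

|A ∪ B| = 59


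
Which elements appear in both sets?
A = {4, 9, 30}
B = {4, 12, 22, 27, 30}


A ∩ B = elements in both A and B
A = {4, 9, 30}
B = {4, 12, 22, 27, 30}
A ∩ B = {4, 30}

A ∩ B = {4, 30}


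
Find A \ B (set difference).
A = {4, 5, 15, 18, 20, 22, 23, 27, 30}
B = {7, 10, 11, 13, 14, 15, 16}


A \ B = elements in A but not in B
A = {4, 5, 15, 18, 20, 22, 23, 27, 30}
B = {7, 10, 11, 13, 14, 15, 16}
Remove from A any elements in B
A \ B = {4, 5, 18, 20, 22, 23, 27, 30}

A \ B = {4, 5, 18, 20, 22, 23, 27, 30}


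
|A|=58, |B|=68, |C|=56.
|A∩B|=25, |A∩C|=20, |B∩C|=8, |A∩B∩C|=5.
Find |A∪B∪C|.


|A∪B∪C| = |A|+|B|+|C| - |A∩B|-|A∩C|-|B∩C| + |A∩B∩C|
= 58+68+56 - 25-20-8 + 5
= 182 - 53 + 5
= 134

|A ∪ B ∪ C| = 134


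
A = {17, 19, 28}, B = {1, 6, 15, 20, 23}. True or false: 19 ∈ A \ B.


A = {17, 19, 28}, B = {1, 6, 15, 20, 23}
A \ B = elements in A but not in B
A \ B = {17, 19, 28}
Checking if 19 ∈ A \ B
19 is in A \ B → True

19 ∈ A \ B


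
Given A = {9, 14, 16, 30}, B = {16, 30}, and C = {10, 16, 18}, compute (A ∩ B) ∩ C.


A ∩ B = {16, 30}
(A ∩ B) ∩ C = {16}

A ∩ B ∩ C = {16}


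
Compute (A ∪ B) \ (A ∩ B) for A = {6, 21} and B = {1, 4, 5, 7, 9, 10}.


A △ B = (A \ B) ∪ (B \ A) = elements in exactly one of A or B
A \ B = {6, 21}
B \ A = {1, 4, 5, 7, 9, 10}
A △ B = {1, 4, 5, 6, 7, 9, 10, 21}

A △ B = {1, 4, 5, 6, 7, 9, 10, 21}


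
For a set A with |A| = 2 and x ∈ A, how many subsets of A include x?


Subsets of A containing x correspond to subsets of A \ {x}, which has 1 elements.
Count = 2^(n-1) = 2^1
= 2

Number of subsets containing x = 2


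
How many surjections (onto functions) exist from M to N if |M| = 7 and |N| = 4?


n = |M| = 7, k = |N| = 4. Surjections via inclusion-exclusion:
S(n,k) = Σ(-1)^i × C(k,i) × (k-i)^n, i=0 to k
i=0: (-1)^0×C(4,0)×4^7 = 16384
i=1: (-1)^1×C(4,1)×3^7 = -8748
i=2: (-1)^2×C(4,2)×2^7 = 768
i=3: (-1)^3×C(4,3)×1^7 = -4
i=4: (-1)^4×C(4,4)×0^7 = 0
Total = 8400

Number of surjections = 8400


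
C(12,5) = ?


C(n,k) = n! / (k!(n-k)!)
C(12,5) = 12! / (5!7!)
= 792

C(12,5) = 792


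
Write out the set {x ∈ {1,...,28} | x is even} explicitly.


Checking each candidate:
Condition: even numbers in {1,...,28}
Result = {2, 4, 6, 8, 10, 12, 14, 16, 18, 20, 22, 24, 26, 28}

{2, 4, 6, 8, 10, 12, 14, 16, 18, 20, 22, 24, 26, 28}


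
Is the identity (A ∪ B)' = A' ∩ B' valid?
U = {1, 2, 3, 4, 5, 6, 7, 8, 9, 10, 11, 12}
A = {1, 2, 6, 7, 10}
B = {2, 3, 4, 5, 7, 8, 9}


LHS: A ∪ B = {1, 2, 3, 4, 5, 6, 7, 8, 9, 10}
(A ∪ B)' = U \ (A ∪ B) = {11, 12}
A' = {3, 4, 5, 8, 9, 11, 12}, B' = {1, 6, 10, 11, 12}
Claimed RHS: A' ∩ B' = {11, 12}
Identity is VALID: LHS = RHS = {11, 12} ✓

Identity is valid. (A ∪ B)' = A' ∩ B' = {11, 12}


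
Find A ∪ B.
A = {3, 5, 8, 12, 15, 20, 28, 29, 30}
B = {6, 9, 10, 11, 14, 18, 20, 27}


A ∪ B = all elements in A or B (or both)
A = {3, 5, 8, 12, 15, 20, 28, 29, 30}
B = {6, 9, 10, 11, 14, 18, 20, 27}
A ∪ B = {3, 5, 6, 8, 9, 10, 11, 12, 14, 15, 18, 20, 27, 28, 29, 30}

A ∪ B = {3, 5, 6, 8, 9, 10, 11, 12, 14, 15, 18, 20, 27, 28, 29, 30}


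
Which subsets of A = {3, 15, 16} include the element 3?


A subset of A contains 3 iff the remaining 2 elements form any subset of A \ {3}.
Count: 2^(n-1) = 2^2 = 4
Subsets containing 3: {3}, {3, 15}, {3, 16}, {3, 15, 16}

Subsets containing 3 (4 total): {3}, {3, 15}, {3, 16}, {3, 15, 16}


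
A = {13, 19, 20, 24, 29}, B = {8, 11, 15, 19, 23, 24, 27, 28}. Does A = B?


Two sets are equal iff they have exactly the same elements.
A = {13, 19, 20, 24, 29}
B = {8, 11, 15, 19, 23, 24, 27, 28}
Differences: {8, 11, 13, 15, 20, 23, 27, 28, 29}
A ≠ B

No, A ≠ B


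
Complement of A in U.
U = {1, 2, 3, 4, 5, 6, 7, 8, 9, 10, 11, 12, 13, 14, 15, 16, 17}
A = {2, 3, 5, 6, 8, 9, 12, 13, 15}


Aᶜ = U \ A = elements in U but not in A
U = {1, 2, 3, 4, 5, 6, 7, 8, 9, 10, 11, 12, 13, 14, 15, 16, 17}
A = {2, 3, 5, 6, 8, 9, 12, 13, 15}
Aᶜ = {1, 4, 7, 10, 11, 14, 16, 17}

Aᶜ = {1, 4, 7, 10, 11, 14, 16, 17}


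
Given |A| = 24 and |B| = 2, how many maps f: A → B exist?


Each of |A| = 24 inputs maps to any of |B| = 2 outputs.
# functions = |B|^|A| = 2^24
= 16777216

Number of functions = 16777216


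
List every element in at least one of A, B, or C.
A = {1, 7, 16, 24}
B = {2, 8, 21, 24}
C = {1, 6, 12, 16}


A ∪ B = {1, 2, 7, 8, 16, 21, 24}
(A ∪ B) ∪ C = {1, 2, 6, 7, 8, 12, 16, 21, 24}

A ∪ B ∪ C = {1, 2, 6, 7, 8, 12, 16, 21, 24}


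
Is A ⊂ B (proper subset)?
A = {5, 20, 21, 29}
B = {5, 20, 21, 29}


A ⊂ B requires: A ⊆ B AND A ≠ B.
A ⊆ B? Yes
A = B? Yes
A = B, so A is not a PROPER subset.

No, A is not a proper subset of B


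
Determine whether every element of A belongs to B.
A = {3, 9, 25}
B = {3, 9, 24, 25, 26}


A ⊆ B means every element of A is in B.
All elements of A are in B.
So A ⊆ B.

Yes, A ⊆ B


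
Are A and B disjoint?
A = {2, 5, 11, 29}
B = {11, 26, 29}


Disjoint means A ∩ B = ∅.
A ∩ B = {11, 29}
A ∩ B ≠ ∅, so A and B are NOT disjoint.

No, A and B are not disjoint (A ∩ B = {11, 29})


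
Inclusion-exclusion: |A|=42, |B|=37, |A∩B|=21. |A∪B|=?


|A ∪ B| = |A| + |B| - |A ∩ B|
= 42 + 37 - 21
= 58

|A ∪ B| = 58


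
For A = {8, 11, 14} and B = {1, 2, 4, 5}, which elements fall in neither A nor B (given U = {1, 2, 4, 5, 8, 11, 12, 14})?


A = {8, 11, 14}
B = {1, 2, 4, 5}
Region: in neither A nor B (given U = {1, 2, 4, 5, 8, 11, 12, 14})
Elements: {12}

Elements in neither A nor B (given U = {1, 2, 4, 5, 8, 11, 12, 14}): {12}


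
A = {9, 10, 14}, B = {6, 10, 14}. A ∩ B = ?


A ∩ B = elements in both A and B
A = {9, 10, 14}
B = {6, 10, 14}
A ∩ B = {10, 14}

A ∩ B = {10, 14}


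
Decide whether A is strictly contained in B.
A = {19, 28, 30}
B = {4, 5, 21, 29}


A ⊂ B requires: A ⊆ B AND A ≠ B.
A ⊆ B? No
A ⊄ B, so A is not a proper subset.

No, A is not a proper subset of B


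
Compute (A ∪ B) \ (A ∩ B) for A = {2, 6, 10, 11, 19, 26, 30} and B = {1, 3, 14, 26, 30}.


A △ B = (A \ B) ∪ (B \ A) = elements in exactly one of A or B
A \ B = {2, 6, 10, 11, 19}
B \ A = {1, 3, 14}
A △ B = {1, 2, 3, 6, 10, 11, 14, 19}

A △ B = {1, 2, 3, 6, 10, 11, 14, 19}


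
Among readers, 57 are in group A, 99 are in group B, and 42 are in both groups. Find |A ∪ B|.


|A ∪ B| = |A| + |B| - |A ∩ B|
= 57 + 99 - 42
= 114

|A ∪ B| = 114


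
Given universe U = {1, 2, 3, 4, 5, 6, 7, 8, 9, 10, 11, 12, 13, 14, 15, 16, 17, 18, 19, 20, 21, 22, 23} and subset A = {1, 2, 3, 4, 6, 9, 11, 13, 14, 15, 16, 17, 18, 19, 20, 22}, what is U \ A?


Aᶜ = U \ A = elements in U but not in A
U = {1, 2, 3, 4, 5, 6, 7, 8, 9, 10, 11, 12, 13, 14, 15, 16, 17, 18, 19, 20, 21, 22, 23}
A = {1, 2, 3, 4, 6, 9, 11, 13, 14, 15, 16, 17, 18, 19, 20, 22}
Aᶜ = {5, 7, 8, 10, 12, 21, 23}

Aᶜ = {5, 7, 8, 10, 12, 21, 23}


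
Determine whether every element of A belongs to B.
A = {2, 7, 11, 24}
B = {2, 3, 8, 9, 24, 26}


A ⊆ B means every element of A is in B.
Elements in A not in B: {7, 11}
So A ⊄ B.

No, A ⊄ B


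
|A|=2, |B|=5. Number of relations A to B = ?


A relation from A to B is any subset of A × B.
|A × B| = 2 × 5 = 10
# relations = 2^|A × B| = 2^10 = 1024

Number of relations = 1024


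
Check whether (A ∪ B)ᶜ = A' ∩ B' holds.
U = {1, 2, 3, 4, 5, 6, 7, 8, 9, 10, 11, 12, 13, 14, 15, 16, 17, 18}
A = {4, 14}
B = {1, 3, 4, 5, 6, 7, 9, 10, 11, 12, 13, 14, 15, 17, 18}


LHS: A ∪ B = {1, 3, 4, 5, 6, 7, 9, 10, 11, 12, 13, 14, 15, 17, 18}
(A ∪ B)' = U \ (A ∪ B) = {2, 8, 16}
A' = {1, 2, 3, 5, 6, 7, 8, 9, 10, 11, 12, 13, 15, 16, 17, 18}, B' = {2, 8, 16}
Claimed RHS: A' ∩ B' = {2, 8, 16}
Identity is VALID: LHS = RHS = {2, 8, 16} ✓

Identity is valid. (A ∪ B)' = A' ∩ B' = {2, 8, 16}


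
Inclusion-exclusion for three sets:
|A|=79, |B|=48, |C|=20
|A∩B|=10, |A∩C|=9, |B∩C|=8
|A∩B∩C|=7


|A∪B∪C| = |A|+|B|+|C| - |A∩B|-|A∩C|-|B∩C| + |A∩B∩C|
= 79+48+20 - 10-9-8 + 7
= 147 - 27 + 7
= 127

|A ∪ B ∪ C| = 127


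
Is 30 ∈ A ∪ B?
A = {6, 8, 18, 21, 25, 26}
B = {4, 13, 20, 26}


A = {6, 8, 18, 21, 25, 26}, B = {4, 13, 20, 26}
A ∪ B = all elements in A or B
A ∪ B = {4, 6, 8, 13, 18, 20, 21, 25, 26}
Checking if 30 ∈ A ∪ B
30 is not in A ∪ B → False

30 ∉ A ∪ B


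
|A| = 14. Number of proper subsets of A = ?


Total subsets = 2^n = 2^14 = 16384
Proper subsets exclude the set itself: 2^n - 1
= 16384 - 1
= 16383

Number of proper subsets = 16383


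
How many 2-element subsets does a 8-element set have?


C(n,k) = n! / (k!(n-k)!)
C(8,2) = 8! / (2!6!)
= 28

C(8,2) = 28


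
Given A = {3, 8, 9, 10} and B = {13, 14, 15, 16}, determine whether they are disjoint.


Disjoint means A ∩ B = ∅.
A ∩ B = ∅
A ∩ B = ∅, so A and B are disjoint.

Yes, A and B are disjoint


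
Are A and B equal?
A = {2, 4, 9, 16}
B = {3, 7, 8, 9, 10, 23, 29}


Two sets are equal iff they have exactly the same elements.
A = {2, 4, 9, 16}
B = {3, 7, 8, 9, 10, 23, 29}
Differences: {2, 3, 4, 7, 8, 10, 16, 23, 29}
A ≠ B

No, A ≠ B


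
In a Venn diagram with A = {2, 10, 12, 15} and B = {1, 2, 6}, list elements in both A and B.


A = {2, 10, 12, 15}
B = {1, 2, 6}
Region: in both A and B
Elements: {2}

Elements in both A and B: {2}


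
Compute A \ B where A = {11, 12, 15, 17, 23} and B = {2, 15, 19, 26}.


A \ B = elements in A but not in B
A = {11, 12, 15, 17, 23}
B = {2, 15, 19, 26}
Remove from A any elements in B
A \ B = {11, 12, 17, 23}

A \ B = {11, 12, 17, 23}


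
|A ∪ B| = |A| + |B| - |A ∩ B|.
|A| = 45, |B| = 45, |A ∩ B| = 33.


|A ∪ B| = |A| + |B| - |A ∩ B|
= 45 + 45 - 33
= 57

|A ∪ B| = 57


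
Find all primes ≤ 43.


Checking each candidate:
Condition: primes ≤ 43
Result = {2, 3, 5, 7, 11, 13, 17, 19, 23, 29, 31, 37, 41, 43}

{2, 3, 5, 7, 11, 13, 17, 19, 23, 29, 31, 37, 41, 43}


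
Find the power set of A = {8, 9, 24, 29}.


|A| = 4, so |P(A)| = 2^4 = 16
Enumerate subsets by cardinality (0 to 4):
∅, {8}, {9}, {24}, {29}, {8, 9}, {8, 24}, {8, 29}, {9, 24}, {9, 29}, {24, 29}, {8, 9, 24}, {8, 9, 29}, {8, 24, 29}, {9, 24, 29}, {8, 9, 24, 29}

P(A) has 16 subsets: ∅, {8}, {9}, {24}, {29}, {8, 9}, {8, 24}, {8, 29}, {9, 24}, {9, 29}, {24, 29}, {8, 9, 24}, {8, 9, 29}, {8, 24, 29}, {9, 24, 29}, {8, 9, 24, 29}


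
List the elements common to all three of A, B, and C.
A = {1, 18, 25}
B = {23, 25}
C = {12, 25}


A ∩ B = {25}
(A ∩ B) ∩ C = {25}

A ∩ B ∩ C = {25}


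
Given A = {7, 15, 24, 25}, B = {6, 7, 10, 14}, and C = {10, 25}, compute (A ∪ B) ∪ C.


A ∪ B = {6, 7, 10, 14, 15, 24, 25}
(A ∪ B) ∪ C = {6, 7, 10, 14, 15, 24, 25}

A ∪ B ∪ C = {6, 7, 10, 14, 15, 24, 25}


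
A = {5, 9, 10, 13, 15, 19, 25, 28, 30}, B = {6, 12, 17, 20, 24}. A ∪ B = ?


A ∪ B = all elements in A or B (or both)
A = {5, 9, 10, 13, 15, 19, 25, 28, 30}
B = {6, 12, 17, 20, 24}
A ∪ B = {5, 6, 9, 10, 12, 13, 15, 17, 19, 20, 24, 25, 28, 30}

A ∪ B = {5, 6, 9, 10, 12, 13, 15, 17, 19, 20, 24, 25, 28, 30}


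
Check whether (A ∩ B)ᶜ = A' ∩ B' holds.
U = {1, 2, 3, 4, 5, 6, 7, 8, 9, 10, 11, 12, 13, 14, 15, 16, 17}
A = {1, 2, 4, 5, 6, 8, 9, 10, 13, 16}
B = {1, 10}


LHS: A ∩ B = {1, 10}
(A ∩ B)' = U \ (A ∩ B) = {2, 3, 4, 5, 6, 7, 8, 9, 11, 12, 13, 14, 15, 16, 17}
A' = {3, 7, 11, 12, 14, 15, 17}, B' = {2, 3, 4, 5, 6, 7, 8, 9, 11, 12, 13, 14, 15, 16, 17}
Claimed RHS: A' ∩ B' = {3, 7, 11, 12, 14, 15, 17}
Identity is INVALID: LHS = {2, 3, 4, 5, 6, 7, 8, 9, 11, 12, 13, 14, 15, 16, 17} but the RHS claimed here equals {3, 7, 11, 12, 14, 15, 17}. The correct form is (A ∩ B)' = A' ∪ B'.

Identity is invalid: (A ∩ B)' = {2, 3, 4, 5, 6, 7, 8, 9, 11, 12, 13, 14, 15, 16, 17} but A' ∩ B' = {3, 7, 11, 12, 14, 15, 17}. The correct De Morgan law is (A ∩ B)' = A' ∪ B'.


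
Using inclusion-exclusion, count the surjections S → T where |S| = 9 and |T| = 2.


n = |S| = 9, k = |T| = 2. Surjections via inclusion-exclusion:
S(n,k) = Σ(-1)^i × C(k,i) × (k-i)^n, i=0 to k
i=0: (-1)^0×C(2,0)×2^9 = 512
i=1: (-1)^1×C(2,1)×1^9 = -2
i=2: (-1)^2×C(2,2)×0^9 = 0
Total = 510

Number of surjections = 510


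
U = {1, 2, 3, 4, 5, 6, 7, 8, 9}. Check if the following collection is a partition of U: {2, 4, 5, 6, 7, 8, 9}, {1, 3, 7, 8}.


A partition requires: (1) non-empty parts, (2) pairwise disjoint, (3) union = U
Parts: {2, 4, 5, 6, 7, 8, 9}, {1, 3, 7, 8}
Union of parts: {1, 2, 3, 4, 5, 6, 7, 8, 9}
U = {1, 2, 3, 4, 5, 6, 7, 8, 9}
All non-empty? True
Pairwise disjoint? False
Covers U? True

No, not a valid partition


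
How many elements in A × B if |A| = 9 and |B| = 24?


|A × B| = |A| × |B|
= 9 × 24
= 216

|A × B| = 216


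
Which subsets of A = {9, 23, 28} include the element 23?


A subset of A contains 23 iff the remaining 2 elements form any subset of A \ {23}.
Count: 2^(n-1) = 2^2 = 4
Subsets containing 23: {23}, {9, 23}, {23, 28}, {9, 23, 28}

Subsets containing 23 (4 total): {23}, {9, 23}, {23, 28}, {9, 23, 28}


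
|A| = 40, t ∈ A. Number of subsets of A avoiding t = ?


Subsets of A avoiding t are subsets of A \ {t}, which has 39 elements.
Count = 2^(n-1) = 2^39
= 549755813888

Number of subsets avoiding t = 549755813888


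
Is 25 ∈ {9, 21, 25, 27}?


A = {9, 21, 25, 27}
Checking if 25 is in A
25 is in A → True

25 ∈ A


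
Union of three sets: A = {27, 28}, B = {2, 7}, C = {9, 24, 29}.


A ∪ B = {2, 7, 27, 28}
(A ∪ B) ∪ C = {2, 7, 9, 24, 27, 28, 29}

A ∪ B ∪ C = {2, 7, 9, 24, 27, 28, 29}


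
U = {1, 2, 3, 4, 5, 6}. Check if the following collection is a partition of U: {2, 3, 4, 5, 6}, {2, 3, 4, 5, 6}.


A partition requires: (1) non-empty parts, (2) pairwise disjoint, (3) union = U
Parts: {2, 3, 4, 5, 6}, {2, 3, 4, 5, 6}
Union of parts: {2, 3, 4, 5, 6}
U = {1, 2, 3, 4, 5, 6}
All non-empty? True
Pairwise disjoint? False
Covers U? False

No, not a valid partition


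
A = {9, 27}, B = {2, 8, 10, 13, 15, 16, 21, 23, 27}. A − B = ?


A \ B = elements in A but not in B
A = {9, 27}
B = {2, 8, 10, 13, 15, 16, 21, 23, 27}
Remove from A any elements in B
A \ B = {9}

A \ B = {9}


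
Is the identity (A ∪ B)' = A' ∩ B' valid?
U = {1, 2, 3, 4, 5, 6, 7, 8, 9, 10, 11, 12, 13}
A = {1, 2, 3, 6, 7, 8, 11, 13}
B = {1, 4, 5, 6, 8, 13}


LHS: A ∪ B = {1, 2, 3, 4, 5, 6, 7, 8, 11, 13}
(A ∪ B)' = U \ (A ∪ B) = {9, 10, 12}
A' = {4, 5, 9, 10, 12}, B' = {2, 3, 7, 9, 10, 11, 12}
Claimed RHS: A' ∩ B' = {9, 10, 12}
Identity is VALID: LHS = RHS = {9, 10, 12} ✓

Identity is valid. (A ∪ B)' = A' ∩ B' = {9, 10, 12}


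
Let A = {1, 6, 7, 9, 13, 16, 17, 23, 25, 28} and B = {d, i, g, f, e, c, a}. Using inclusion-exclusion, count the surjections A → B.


n = |A| = 10, k = |B| = 7. Surjections via inclusion-exclusion:
S(n,k) = Σ(-1)^i × C(k,i) × (k-i)^n, i=0 to k
i=0: (-1)^0×C(7,0)×7^10 = 282475249
i=1: (-1)^1×C(7,1)×6^10 = -423263232
i=2: (-1)^2×C(7,2)×5^10 = 205078125
i=3: (-1)^3×C(7,3)×4^10 = -36700160
i=4: (-1)^4×C(7,4)×3^10 = 2066715
i=5: (-1)^5×C(7,5)×2^10 = -21504
i=6: (-1)^6×C(7,6)×1^10 = 7
i=7: (-1)^7×C(7,7)×0^10 = 0
Total = 29635200

Number of surjections = 29635200


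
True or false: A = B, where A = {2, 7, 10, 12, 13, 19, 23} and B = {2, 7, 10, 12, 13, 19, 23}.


Two sets are equal iff they have exactly the same elements.
A = {2, 7, 10, 12, 13, 19, 23}
B = {2, 7, 10, 12, 13, 19, 23}
Same elements → A = B

Yes, A = B


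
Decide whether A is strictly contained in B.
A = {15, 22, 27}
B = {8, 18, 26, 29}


A ⊂ B requires: A ⊆ B AND A ≠ B.
A ⊆ B? No
A ⊄ B, so A is not a proper subset.

No, A is not a proper subset of B


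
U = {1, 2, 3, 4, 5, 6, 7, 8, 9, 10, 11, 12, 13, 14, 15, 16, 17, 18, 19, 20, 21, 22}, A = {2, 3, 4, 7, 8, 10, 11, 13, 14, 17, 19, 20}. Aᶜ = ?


Aᶜ = U \ A = elements in U but not in A
U = {1, 2, 3, 4, 5, 6, 7, 8, 9, 10, 11, 12, 13, 14, 15, 16, 17, 18, 19, 20, 21, 22}
A = {2, 3, 4, 7, 8, 10, 11, 13, 14, 17, 19, 20}
Aᶜ = {1, 5, 6, 9, 12, 15, 16, 18, 21, 22}

Aᶜ = {1, 5, 6, 9, 12, 15, 16, 18, 21, 22}


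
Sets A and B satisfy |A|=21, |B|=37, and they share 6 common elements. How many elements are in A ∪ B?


|A ∪ B| = |A| + |B| - |A ∩ B|
= 21 + 37 - 6
= 52

|A ∪ B| = 52


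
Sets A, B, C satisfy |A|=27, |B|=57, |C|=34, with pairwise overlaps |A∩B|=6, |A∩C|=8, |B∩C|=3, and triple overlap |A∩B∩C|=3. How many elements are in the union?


|A∪B∪C| = |A|+|B|+|C| - |A∩B|-|A∩C|-|B∩C| + |A∩B∩C|
= 27+57+34 - 6-8-3 + 3
= 118 - 17 + 3
= 104

|A ∪ B ∪ C| = 104


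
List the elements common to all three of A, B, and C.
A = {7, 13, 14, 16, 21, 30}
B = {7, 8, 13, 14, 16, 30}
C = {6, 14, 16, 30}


A ∩ B = {7, 13, 14, 16, 30}
(A ∩ B) ∩ C = {14, 16, 30}

A ∩ B ∩ C = {14, 16, 30}


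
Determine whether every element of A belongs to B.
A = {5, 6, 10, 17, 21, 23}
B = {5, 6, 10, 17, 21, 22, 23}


A ⊆ B means every element of A is in B.
All elements of A are in B.
So A ⊆ B.

Yes, A ⊆ B


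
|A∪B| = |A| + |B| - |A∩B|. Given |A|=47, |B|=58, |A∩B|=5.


|A ∪ B| = |A| + |B| - |A ∩ B|
= 47 + 58 - 5
= 100

|A ∪ B| = 100


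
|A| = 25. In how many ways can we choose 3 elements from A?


C(n,k) = n! / (k!(n-k)!)
C(25,3) = 25! / (3!22!)
= 2300

C(25,3) = 2300


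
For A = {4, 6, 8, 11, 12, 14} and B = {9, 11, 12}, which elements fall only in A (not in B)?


A = {4, 6, 8, 11, 12, 14}
B = {9, 11, 12}
Region: only in A (not in B)
Elements: {4, 6, 8, 14}

Elements only in A (not in B): {4, 6, 8, 14}


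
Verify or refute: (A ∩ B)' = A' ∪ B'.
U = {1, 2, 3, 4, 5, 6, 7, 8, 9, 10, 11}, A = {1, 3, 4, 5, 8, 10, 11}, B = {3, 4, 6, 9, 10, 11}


LHS: A ∩ B = {3, 4, 10, 11}
(A ∩ B)' = U \ (A ∩ B) = {1, 2, 5, 6, 7, 8, 9}
A' = {2, 6, 7, 9}, B' = {1, 2, 5, 7, 8}
Claimed RHS: A' ∪ B' = {1, 2, 5, 6, 7, 8, 9}
Identity is VALID: LHS = RHS = {1, 2, 5, 6, 7, 8, 9} ✓

Identity is valid. (A ∩ B)' = A' ∪ B' = {1, 2, 5, 6, 7, 8, 9}


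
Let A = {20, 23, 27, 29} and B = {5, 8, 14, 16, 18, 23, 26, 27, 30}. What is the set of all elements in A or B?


A ∪ B = all elements in A or B (or both)
A = {20, 23, 27, 29}
B = {5, 8, 14, 16, 18, 23, 26, 27, 30}
A ∪ B = {5, 8, 14, 16, 18, 20, 23, 26, 27, 29, 30}

A ∪ B = {5, 8, 14, 16, 18, 20, 23, 26, 27, 29, 30}


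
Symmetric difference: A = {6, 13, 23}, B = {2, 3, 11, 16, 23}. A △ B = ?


A △ B = (A \ B) ∪ (B \ A) = elements in exactly one of A or B
A \ B = {6, 13}
B \ A = {2, 3, 11, 16}
A △ B = {2, 3, 6, 11, 13, 16}

A △ B = {2, 3, 6, 11, 13, 16}


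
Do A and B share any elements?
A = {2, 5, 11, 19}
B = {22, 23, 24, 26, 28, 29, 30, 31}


Disjoint means A ∩ B = ∅.
A ∩ B = ∅
A ∩ B = ∅, so A and B are disjoint.

No — A and B share no elements (A ∩ B = ∅), so they are disjoint


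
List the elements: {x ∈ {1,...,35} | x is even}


Checking each candidate:
Condition: even numbers in {1,...,35}
Result = {2, 4, 6, 8, 10, 12, 14, 16, 18, 20, 22, 24, 26, 28, 30, 32, 34}

{2, 4, 6, 8, 10, 12, 14, 16, 18, 20, 22, 24, 26, 28, 30, 32, 34}


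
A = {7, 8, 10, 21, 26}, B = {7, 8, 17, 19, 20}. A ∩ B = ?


A ∩ B = elements in both A and B
A = {7, 8, 10, 21, 26}
B = {7, 8, 17, 19, 20}
A ∩ B = {7, 8}

A ∩ B = {7, 8}


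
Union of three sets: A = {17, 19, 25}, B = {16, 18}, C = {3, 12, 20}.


A ∪ B = {16, 17, 18, 19, 25}
(A ∪ B) ∪ C = {3, 12, 16, 17, 18, 19, 20, 25}

A ∪ B ∪ C = {3, 12, 16, 17, 18, 19, 20, 25}


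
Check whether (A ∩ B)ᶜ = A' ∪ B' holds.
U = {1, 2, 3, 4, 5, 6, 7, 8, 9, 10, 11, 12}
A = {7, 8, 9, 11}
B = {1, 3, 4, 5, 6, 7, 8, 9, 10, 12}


LHS: A ∩ B = {7, 8, 9}
(A ∩ B)' = U \ (A ∩ B) = {1, 2, 3, 4, 5, 6, 10, 11, 12}
A' = {1, 2, 3, 4, 5, 6, 10, 12}, B' = {2, 11}
Claimed RHS: A' ∪ B' = {1, 2, 3, 4, 5, 6, 10, 11, 12}
Identity is VALID: LHS = RHS = {1, 2, 3, 4, 5, 6, 10, 11, 12} ✓

Identity is valid. (A ∩ B)' = A' ∪ B' = {1, 2, 3, 4, 5, 6, 10, 11, 12}


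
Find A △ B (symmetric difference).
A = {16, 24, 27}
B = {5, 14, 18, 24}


A △ B = (A \ B) ∪ (B \ A) = elements in exactly one of A or B
A \ B = {16, 27}
B \ A = {5, 14, 18}
A △ B = {5, 14, 16, 18, 27}

A △ B = {5, 14, 16, 18, 27}


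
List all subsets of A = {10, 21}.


|A| = 2, so |P(A)| = 2^2 = 4
Enumerate subsets by cardinality (0 to 2):
∅, {10}, {21}, {10, 21}

P(A) has 4 subsets: ∅, {10}, {21}, {10, 21}


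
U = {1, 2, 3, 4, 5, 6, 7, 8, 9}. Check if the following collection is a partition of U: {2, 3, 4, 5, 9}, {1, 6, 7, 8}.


A partition requires: (1) non-empty parts, (2) pairwise disjoint, (3) union = U
Parts: {2, 3, 4, 5, 9}, {1, 6, 7, 8}
Union of parts: {1, 2, 3, 4, 5, 6, 7, 8, 9}
U = {1, 2, 3, 4, 5, 6, 7, 8, 9}
All non-empty? True
Pairwise disjoint? True
Covers U? True

Yes, valid partition


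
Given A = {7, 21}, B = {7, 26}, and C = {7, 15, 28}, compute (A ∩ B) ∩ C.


A ∩ B = {7}
(A ∩ B) ∩ C = {7}

A ∩ B ∩ C = {7}


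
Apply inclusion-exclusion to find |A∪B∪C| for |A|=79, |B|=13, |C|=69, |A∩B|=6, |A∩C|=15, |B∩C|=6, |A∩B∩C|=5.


|A∪B∪C| = |A|+|B|+|C| - |A∩B|-|A∩C|-|B∩C| + |A∩B∩C|
= 79+13+69 - 6-15-6 + 5
= 161 - 27 + 5
= 139

|A ∪ B ∪ C| = 139


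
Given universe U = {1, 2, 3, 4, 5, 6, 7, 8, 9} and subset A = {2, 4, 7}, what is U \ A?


Aᶜ = U \ A = elements in U but not in A
U = {1, 2, 3, 4, 5, 6, 7, 8, 9}
A = {2, 4, 7}
Aᶜ = {1, 3, 5, 6, 8, 9}

Aᶜ = {1, 3, 5, 6, 8, 9}


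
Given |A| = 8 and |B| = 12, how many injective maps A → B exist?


An injection sends each of |A| = 8 inputs to a distinct output in B.
# injections = |B|·(|B|-1)·…·(|B|-|A|+1) = 12! / (12 - 8)!
= 12 × 11 × 10 × 9 × 8 × 7 × 6 × 5
= 19958400

Number of injections = 19958400


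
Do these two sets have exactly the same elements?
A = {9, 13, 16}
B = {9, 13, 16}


Two sets are equal iff they have exactly the same elements.
A = {9, 13, 16}
B = {9, 13, 16}
Same elements → A = B

Yes, A = B


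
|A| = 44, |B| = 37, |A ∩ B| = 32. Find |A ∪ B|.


|A ∪ B| = |A| + |B| - |A ∩ B|
= 44 + 37 - 32
= 49

|A ∪ B| = 49


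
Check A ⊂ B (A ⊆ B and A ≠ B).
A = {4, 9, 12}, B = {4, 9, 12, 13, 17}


A ⊂ B requires: A ⊆ B AND A ≠ B.
A ⊆ B? Yes
A = B? No
A ⊂ B: Yes (A is a proper subset of B)

Yes, A ⊂ B


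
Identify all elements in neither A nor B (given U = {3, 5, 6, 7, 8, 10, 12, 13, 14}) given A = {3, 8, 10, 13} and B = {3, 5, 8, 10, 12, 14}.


A = {3, 8, 10, 13}
B = {3, 5, 8, 10, 12, 14}
Region: in neither A nor B (given U = {3, 5, 6, 7, 8, 10, 12, 13, 14})
Elements: {6, 7}

Elements in neither A nor B (given U = {3, 5, 6, 7, 8, 10, 12, 13, 14}): {6, 7}


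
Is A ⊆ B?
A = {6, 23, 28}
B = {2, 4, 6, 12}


A ⊆ B means every element of A is in B.
Elements in A not in B: {23, 28}
So A ⊄ B.

No, A ⊄ B


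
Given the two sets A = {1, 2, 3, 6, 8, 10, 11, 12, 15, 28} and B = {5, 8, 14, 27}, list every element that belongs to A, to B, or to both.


A ∪ B = all elements in A or B (or both)
A = {1, 2, 3, 6, 8, 10, 11, 12, 15, 28}
B = {5, 8, 14, 27}
A ∪ B = {1, 2, 3, 5, 6, 8, 10, 11, 12, 14, 15, 27, 28}

A ∪ B = {1, 2, 3, 5, 6, 8, 10, 11, 12, 14, 15, 27, 28}


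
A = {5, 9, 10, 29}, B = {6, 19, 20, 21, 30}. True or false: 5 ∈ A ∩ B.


A = {5, 9, 10, 29}, B = {6, 19, 20, 21, 30}
A ∩ B = elements in both A and B
A ∩ B = ∅
Checking if 5 ∈ A ∩ B
5 is not in A ∩ B → False

5 ∉ A ∩ B


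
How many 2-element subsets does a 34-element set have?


C(n,k) = n! / (k!(n-k)!)
C(34,2) = 34! / (2!32!)
= 561

C(34,2) = 561


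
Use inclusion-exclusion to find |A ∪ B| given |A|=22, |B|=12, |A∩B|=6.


|A ∪ B| = |A| + |B| - |A ∩ B|
= 22 + 12 - 6
= 28

|A ∪ B| = 28


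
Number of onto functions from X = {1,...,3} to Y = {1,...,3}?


n = |X| = 3, k = |Y| = 3. Surjections via inclusion-exclusion:
S(n,k) = Σ(-1)^i × C(k,i) × (k-i)^n, i=0 to k
i=0: (-1)^0×C(3,0)×3^3 = 27
i=1: (-1)^1×C(3,1)×2^3 = -24
i=2: (-1)^2×C(3,2)×1^3 = 3
i=3: (-1)^3×C(3,3)×0^3 = 0
Total = 6

Number of surjections = 6


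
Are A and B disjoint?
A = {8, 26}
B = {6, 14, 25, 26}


Disjoint means A ∩ B = ∅.
A ∩ B = {26}
A ∩ B ≠ ∅, so A and B are NOT disjoint.

No, A and B are not disjoint (A ∩ B = {26})


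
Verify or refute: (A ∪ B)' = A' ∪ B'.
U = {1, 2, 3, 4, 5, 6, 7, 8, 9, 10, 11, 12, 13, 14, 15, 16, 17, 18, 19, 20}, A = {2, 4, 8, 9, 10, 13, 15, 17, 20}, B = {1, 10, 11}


LHS: A ∪ B = {1, 2, 4, 8, 9, 10, 11, 13, 15, 17, 20}
(A ∪ B)' = U \ (A ∪ B) = {3, 5, 6, 7, 12, 14, 16, 18, 19}
A' = {1, 3, 5, 6, 7, 11, 12, 14, 16, 18, 19}, B' = {2, 3, 4, 5, 6, 7, 8, 9, 12, 13, 14, 15, 16, 17, 18, 19, 20}
Claimed RHS: A' ∪ B' = {1, 2, 3, 4, 5, 6, 7, 8, 9, 11, 12, 13, 14, 15, 16, 17, 18, 19, 20}
Identity is INVALID: LHS = {3, 5, 6, 7, 12, 14, 16, 18, 19} but the RHS claimed here equals {1, 2, 3, 4, 5, 6, 7, 8, 9, 11, 12, 13, 14, 15, 16, 17, 18, 19, 20}. The correct form is (A ∪ B)' = A' ∩ B'.

Identity is invalid: (A ∪ B)' = {3, 5, 6, 7, 12, 14, 16, 18, 19} but A' ∪ B' = {1, 2, 3, 4, 5, 6, 7, 8, 9, 11, 12, 13, 14, 15, 16, 17, 18, 19, 20}. The correct De Morgan law is (A ∪ B)' = A' ∩ B'.


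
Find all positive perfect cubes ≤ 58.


Checking each candidate:
Condition: positive perfect cubes ≤ 58
Result = {1, 8, 27}

{1, 8, 27}


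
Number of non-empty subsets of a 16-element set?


Total subsets = 2^n = 2^16 = 65536
Non-empty subsets exclude the empty set: 2^n - 1
= 65536 - 1
= 65535

Number of non-empty subsets = 65535


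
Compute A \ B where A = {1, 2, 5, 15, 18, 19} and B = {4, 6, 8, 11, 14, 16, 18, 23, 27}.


A \ B = elements in A but not in B
A = {1, 2, 5, 15, 18, 19}
B = {4, 6, 8, 11, 14, 16, 18, 23, 27}
Remove from A any elements in B
A \ B = {1, 2, 5, 15, 19}

A \ B = {1, 2, 5, 15, 19}


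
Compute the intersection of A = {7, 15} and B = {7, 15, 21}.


A ∩ B = elements in both A and B
A = {7, 15}
B = {7, 15, 21}
A ∩ B = {7, 15}

A ∩ B = {7, 15}


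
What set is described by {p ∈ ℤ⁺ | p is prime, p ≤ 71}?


Checking each candidate:
Condition: primes ≤ 71
Result = {2, 3, 5, 7, 11, 13, 17, 19, 23, 29, 31, 37, 41, 43, 47, 53, 59, 61, 67, 71}

{2, 3, 5, 7, 11, 13, 17, 19, 23, 29, 31, 37, 41, 43, 47, 53, 59, 61, 67, 71}


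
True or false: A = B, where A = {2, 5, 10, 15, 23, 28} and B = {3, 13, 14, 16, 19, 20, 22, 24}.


Two sets are equal iff they have exactly the same elements.
A = {2, 5, 10, 15, 23, 28}
B = {3, 13, 14, 16, 19, 20, 22, 24}
Differences: {2, 3, 5, 10, 13, 14, 15, 16, 19, 20, 22, 23, 24, 28}
A ≠ B

No, A ≠ B


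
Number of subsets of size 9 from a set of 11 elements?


C(n,k) = n! / (k!(n-k)!)
C(11,9) = 11! / (9!2!)
= 55

C(11,9) = 55


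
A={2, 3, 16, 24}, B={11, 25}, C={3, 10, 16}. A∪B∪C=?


A ∪ B = {2, 3, 11, 16, 24, 25}
(A ∪ B) ∪ C = {2, 3, 10, 11, 16, 24, 25}

A ∪ B ∪ C = {2, 3, 10, 11, 16, 24, 25}


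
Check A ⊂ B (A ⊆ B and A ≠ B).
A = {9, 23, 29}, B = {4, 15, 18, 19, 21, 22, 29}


A ⊂ B requires: A ⊆ B AND A ≠ B.
A ⊆ B? No
A ⊄ B, so A is not a proper subset.

No, A is not a proper subset of B


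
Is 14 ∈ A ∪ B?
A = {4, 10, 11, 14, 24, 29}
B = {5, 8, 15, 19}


A = {4, 10, 11, 14, 24, 29}, B = {5, 8, 15, 19}
A ∪ B = all elements in A or B
A ∪ B = {4, 5, 8, 10, 11, 14, 15, 19, 24, 29}
Checking if 14 ∈ A ∪ B
14 is in A ∪ B → True

14 ∈ A ∪ B


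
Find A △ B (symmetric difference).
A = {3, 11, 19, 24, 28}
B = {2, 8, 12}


A △ B = (A \ B) ∪ (B \ A) = elements in exactly one of A or B
A \ B = {3, 11, 19, 24, 28}
B \ A = {2, 8, 12}
A △ B = {2, 3, 8, 11, 12, 19, 24, 28}

A △ B = {2, 3, 8, 11, 12, 19, 24, 28}


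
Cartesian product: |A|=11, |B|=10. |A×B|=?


|A × B| = |A| × |B|
= 11 × 10
= 110

|A × B| = 110


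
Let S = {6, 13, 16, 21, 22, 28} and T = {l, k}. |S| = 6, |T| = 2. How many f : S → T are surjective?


n = |S| = 6, k = |T| = 2. Surjections via inclusion-exclusion:
S(n,k) = Σ(-1)^i × C(k,i) × (k-i)^n, i=0 to k
i=0: (-1)^0×C(2,0)×2^6 = 64
i=1: (-1)^1×C(2,1)×1^6 = -2
i=2: (-1)^2×C(2,2)×0^6 = 0
Total = 62

Number of surjections = 62


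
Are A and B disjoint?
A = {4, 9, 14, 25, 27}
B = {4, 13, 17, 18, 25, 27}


Disjoint means A ∩ B = ∅.
A ∩ B = {4, 25, 27}
A ∩ B ≠ ∅, so A and B are NOT disjoint.

No, A and B are not disjoint (A ∩ B = {4, 25, 27})


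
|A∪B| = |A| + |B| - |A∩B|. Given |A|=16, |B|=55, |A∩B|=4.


|A ∪ B| = |A| + |B| - |A ∩ B|
= 16 + 55 - 4
= 67

|A ∪ B| = 67


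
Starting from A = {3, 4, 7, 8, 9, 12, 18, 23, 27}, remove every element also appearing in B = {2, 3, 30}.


A \ B = elements in A but not in B
A = {3, 4, 7, 8, 9, 12, 18, 23, 27}
B = {2, 3, 30}
Remove from A any elements in B
A \ B = {4, 7, 8, 9, 12, 18, 23, 27}

A \ B = {4, 7, 8, 9, 12, 18, 23, 27}


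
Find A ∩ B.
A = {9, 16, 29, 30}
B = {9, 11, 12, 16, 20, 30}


A ∩ B = elements in both A and B
A = {9, 16, 29, 30}
B = {9, 11, 12, 16, 20, 30}
A ∩ B = {9, 16, 30}

A ∩ B = {9, 16, 30}


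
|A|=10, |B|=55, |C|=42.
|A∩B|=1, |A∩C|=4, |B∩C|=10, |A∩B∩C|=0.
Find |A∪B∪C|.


|A∪B∪C| = |A|+|B|+|C| - |A∩B|-|A∩C|-|B∩C| + |A∩B∩C|
= 10+55+42 - 1-4-10 + 0
= 107 - 15 + 0
= 92

|A ∪ B ∪ C| = 92


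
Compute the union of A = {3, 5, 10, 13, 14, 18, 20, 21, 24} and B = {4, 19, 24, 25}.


A ∪ B = all elements in A or B (or both)
A = {3, 5, 10, 13, 14, 18, 20, 21, 24}
B = {4, 19, 24, 25}
A ∪ B = {3, 4, 5, 10, 13, 14, 18, 19, 20, 21, 24, 25}

A ∪ B = {3, 4, 5, 10, 13, 14, 18, 19, 20, 21, 24, 25}
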